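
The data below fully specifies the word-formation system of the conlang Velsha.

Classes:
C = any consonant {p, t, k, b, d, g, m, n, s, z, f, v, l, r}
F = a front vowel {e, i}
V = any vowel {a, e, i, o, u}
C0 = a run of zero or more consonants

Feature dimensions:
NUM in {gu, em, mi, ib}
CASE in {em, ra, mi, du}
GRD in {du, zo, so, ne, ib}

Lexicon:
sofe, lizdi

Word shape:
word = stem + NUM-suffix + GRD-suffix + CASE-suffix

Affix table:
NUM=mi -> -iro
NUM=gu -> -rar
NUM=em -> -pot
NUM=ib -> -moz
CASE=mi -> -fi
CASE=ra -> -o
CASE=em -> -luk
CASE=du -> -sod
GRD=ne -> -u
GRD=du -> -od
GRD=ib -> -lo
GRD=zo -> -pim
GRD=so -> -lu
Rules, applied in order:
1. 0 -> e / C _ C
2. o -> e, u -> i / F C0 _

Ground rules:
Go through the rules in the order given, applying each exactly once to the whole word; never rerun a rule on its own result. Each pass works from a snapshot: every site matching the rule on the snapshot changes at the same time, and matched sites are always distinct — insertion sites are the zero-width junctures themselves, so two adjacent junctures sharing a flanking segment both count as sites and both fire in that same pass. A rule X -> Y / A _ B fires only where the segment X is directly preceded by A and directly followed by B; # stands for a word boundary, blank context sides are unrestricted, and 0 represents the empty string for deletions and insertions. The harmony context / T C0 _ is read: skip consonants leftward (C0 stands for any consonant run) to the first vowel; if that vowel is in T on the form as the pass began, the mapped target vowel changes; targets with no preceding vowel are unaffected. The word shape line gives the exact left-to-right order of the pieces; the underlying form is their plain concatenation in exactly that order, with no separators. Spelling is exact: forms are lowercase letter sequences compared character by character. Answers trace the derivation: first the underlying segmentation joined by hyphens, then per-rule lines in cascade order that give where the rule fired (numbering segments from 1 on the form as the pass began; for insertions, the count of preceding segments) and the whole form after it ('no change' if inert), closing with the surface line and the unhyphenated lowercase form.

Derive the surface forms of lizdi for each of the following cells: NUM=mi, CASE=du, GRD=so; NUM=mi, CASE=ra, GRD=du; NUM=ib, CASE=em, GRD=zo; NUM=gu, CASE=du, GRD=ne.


cell NUM=mi, CASE=du, GRD=so:
underlying: lizdi-iro-lu-sod
1. 0 -> e / C _ C: inserts after position(s) 3: lizediirolusod
2. o -> e, u -> i / F C0 _: fires at position(s) 9: lizediirelusod
surface: lizediirelusod

cell NUM=mi, CASE=ra, GRD=du:
underlying: lizdi-iro-od-o
1. 0 -> e / C _ C: inserts after position(s) 3: lizediiroodo
2. o -> e, u -> i / F C0 _: fires at position(s) 9: lizediireodo
surface: lizediireodo

cell NUM=ib, CASE=em, GRD=zo:
underlying: lizdi-moz-pim-luk
1. 0 -> e / C _ C: inserts after position(s) 3, 8, 11: lizedimozepimeluk
2. o -> e, u -> i / F C0 _: fires at position(s) 8, 16: lizedimezepimelik
surface: lizedimezepimelik

cell NUM=gu, CASE=du, GRD=ne:
underlying: lizdi-rar-u-sod
1. 0 -> e / C _ C: inserts after position(s) 3: lizedirarusod
2. o -> e, u -> i / F C0 _: no change
surface: lizedirarusod


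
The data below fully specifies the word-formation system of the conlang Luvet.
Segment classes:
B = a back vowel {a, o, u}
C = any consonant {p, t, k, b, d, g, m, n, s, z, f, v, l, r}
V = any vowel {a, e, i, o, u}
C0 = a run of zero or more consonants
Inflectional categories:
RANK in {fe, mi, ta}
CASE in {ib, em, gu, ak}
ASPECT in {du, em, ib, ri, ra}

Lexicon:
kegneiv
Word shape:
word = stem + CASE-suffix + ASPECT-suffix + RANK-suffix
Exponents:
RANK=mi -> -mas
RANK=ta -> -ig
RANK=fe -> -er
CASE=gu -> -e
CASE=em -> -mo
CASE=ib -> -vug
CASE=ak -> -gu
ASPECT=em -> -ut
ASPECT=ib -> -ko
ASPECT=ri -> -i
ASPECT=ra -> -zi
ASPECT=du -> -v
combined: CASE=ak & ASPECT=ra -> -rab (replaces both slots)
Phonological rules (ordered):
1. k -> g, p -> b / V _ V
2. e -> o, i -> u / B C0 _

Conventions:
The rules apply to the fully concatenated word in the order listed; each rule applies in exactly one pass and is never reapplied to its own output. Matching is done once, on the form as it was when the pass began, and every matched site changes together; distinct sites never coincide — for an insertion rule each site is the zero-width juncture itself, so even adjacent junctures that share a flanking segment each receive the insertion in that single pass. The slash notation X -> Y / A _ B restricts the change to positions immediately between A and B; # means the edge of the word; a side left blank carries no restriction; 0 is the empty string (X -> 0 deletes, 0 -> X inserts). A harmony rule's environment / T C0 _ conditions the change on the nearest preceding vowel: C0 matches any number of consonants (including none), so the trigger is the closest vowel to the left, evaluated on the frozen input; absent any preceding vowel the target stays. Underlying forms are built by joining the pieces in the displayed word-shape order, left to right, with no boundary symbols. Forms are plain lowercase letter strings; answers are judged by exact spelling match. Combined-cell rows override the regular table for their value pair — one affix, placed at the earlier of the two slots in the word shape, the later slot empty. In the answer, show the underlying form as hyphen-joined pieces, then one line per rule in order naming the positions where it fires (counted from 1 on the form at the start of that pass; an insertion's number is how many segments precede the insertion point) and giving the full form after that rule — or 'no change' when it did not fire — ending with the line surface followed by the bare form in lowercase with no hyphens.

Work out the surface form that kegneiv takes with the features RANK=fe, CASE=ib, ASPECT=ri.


underlying: kegneiv-vug-i-er
1. k -> g, p -> b / V _ V: no change
2. e -> o, i -> u / B C0 _: fires at position(s) 11: kegneivvuguer
surface: kegneivvuguer


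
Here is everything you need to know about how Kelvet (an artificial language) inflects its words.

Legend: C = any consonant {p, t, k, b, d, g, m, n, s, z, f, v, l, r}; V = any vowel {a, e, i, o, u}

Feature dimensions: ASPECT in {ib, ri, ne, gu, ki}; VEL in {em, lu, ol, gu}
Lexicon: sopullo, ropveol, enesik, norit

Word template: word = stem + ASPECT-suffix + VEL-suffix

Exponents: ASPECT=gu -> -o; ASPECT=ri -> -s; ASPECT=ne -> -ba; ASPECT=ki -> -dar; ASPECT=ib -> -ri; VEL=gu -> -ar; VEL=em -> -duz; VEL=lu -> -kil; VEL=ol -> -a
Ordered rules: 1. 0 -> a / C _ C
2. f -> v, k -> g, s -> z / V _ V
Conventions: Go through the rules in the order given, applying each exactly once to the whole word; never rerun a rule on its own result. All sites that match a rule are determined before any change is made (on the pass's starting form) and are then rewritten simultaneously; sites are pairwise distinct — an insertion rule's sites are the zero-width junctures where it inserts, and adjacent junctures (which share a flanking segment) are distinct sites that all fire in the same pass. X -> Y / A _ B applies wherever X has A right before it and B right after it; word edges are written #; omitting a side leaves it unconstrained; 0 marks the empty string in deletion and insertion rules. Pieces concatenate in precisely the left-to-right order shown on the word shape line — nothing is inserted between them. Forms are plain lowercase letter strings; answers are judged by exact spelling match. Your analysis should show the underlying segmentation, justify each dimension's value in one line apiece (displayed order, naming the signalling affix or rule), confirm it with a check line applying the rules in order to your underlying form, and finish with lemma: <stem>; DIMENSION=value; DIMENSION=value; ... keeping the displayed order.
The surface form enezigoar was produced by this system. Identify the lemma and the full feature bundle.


underlying: enesik-o-ar
ASPECT=gu - signalled by the affix -o
VEL=gu - signalled by the affix -ar
check: enesikoar -> enesikoar -> enezigoar
lemma: enesik; ASPECT=gu; VEL=gu


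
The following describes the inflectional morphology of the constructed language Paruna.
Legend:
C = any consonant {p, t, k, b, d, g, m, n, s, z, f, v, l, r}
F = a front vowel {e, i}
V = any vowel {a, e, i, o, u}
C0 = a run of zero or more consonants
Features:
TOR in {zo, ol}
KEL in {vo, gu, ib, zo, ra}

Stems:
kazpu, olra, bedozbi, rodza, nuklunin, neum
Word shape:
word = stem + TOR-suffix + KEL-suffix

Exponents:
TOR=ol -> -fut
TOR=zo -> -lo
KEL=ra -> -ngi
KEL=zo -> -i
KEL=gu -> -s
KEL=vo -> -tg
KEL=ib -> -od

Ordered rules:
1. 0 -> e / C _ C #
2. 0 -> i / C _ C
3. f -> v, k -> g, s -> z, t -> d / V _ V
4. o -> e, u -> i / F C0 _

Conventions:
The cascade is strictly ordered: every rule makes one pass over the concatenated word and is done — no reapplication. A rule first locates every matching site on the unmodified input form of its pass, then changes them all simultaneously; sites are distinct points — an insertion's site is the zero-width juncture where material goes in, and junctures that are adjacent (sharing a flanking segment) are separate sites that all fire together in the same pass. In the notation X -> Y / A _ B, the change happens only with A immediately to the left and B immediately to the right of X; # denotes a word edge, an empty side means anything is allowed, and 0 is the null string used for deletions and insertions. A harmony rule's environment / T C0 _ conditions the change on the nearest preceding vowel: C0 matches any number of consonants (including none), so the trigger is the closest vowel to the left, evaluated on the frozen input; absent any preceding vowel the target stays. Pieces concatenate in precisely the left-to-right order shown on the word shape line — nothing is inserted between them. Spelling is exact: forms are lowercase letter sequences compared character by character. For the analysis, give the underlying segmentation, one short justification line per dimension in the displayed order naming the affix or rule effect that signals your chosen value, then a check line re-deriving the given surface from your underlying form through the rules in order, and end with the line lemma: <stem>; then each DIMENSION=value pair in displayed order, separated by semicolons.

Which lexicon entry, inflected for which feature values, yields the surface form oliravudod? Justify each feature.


underlying: olra-fut-od
TOR=ol - signalled by the affix -fut
KEL=ib - signalled by the affix -od
check: olrafutod -> olrafutod -> olirafutod -> oliravudod -> oliravudod
lemma: olra; TOR=ol; KEL=ib


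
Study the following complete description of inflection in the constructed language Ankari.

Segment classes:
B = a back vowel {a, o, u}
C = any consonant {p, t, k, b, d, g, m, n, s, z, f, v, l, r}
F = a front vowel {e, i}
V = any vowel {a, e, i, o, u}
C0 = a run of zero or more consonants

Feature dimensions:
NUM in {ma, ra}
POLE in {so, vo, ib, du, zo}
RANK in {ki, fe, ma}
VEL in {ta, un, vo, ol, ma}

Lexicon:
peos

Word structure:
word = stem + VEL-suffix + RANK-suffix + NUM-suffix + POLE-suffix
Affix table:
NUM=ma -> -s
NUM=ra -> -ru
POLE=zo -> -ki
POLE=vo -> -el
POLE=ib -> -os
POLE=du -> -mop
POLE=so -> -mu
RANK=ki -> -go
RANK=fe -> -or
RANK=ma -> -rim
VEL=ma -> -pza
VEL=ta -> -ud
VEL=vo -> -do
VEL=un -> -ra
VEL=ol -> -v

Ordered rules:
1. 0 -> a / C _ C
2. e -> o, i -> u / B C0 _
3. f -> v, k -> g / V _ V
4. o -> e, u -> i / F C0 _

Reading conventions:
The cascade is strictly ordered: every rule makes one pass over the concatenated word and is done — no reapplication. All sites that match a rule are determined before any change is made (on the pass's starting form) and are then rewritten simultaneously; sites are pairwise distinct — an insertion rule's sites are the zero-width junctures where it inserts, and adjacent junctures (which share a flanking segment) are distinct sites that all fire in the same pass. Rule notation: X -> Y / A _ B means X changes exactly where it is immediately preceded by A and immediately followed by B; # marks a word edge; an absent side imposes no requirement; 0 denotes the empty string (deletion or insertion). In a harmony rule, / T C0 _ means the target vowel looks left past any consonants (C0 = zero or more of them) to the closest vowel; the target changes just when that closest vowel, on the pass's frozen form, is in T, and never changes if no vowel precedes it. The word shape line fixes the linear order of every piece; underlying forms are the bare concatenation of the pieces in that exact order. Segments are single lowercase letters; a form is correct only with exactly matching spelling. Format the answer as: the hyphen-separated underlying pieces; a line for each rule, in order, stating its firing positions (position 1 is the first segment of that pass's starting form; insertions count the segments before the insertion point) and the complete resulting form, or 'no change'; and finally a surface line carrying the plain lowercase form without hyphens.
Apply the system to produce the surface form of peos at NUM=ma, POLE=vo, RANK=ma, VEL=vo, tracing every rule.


underlying: peos-do-rim-s-el
1. 0 -> a / C _ C: inserts after position(s) 4, 9: peosadorimasel
2. e -> o, i -> u / B C0 _: fires at position(s) 9, 13: peosadorumasol
3. f -> v, k -> g / V _ V: no change
4. o -> e, u -> i / F C0 _: fires at position(s) 3: peesadorumasol
surface: peesadorumasol


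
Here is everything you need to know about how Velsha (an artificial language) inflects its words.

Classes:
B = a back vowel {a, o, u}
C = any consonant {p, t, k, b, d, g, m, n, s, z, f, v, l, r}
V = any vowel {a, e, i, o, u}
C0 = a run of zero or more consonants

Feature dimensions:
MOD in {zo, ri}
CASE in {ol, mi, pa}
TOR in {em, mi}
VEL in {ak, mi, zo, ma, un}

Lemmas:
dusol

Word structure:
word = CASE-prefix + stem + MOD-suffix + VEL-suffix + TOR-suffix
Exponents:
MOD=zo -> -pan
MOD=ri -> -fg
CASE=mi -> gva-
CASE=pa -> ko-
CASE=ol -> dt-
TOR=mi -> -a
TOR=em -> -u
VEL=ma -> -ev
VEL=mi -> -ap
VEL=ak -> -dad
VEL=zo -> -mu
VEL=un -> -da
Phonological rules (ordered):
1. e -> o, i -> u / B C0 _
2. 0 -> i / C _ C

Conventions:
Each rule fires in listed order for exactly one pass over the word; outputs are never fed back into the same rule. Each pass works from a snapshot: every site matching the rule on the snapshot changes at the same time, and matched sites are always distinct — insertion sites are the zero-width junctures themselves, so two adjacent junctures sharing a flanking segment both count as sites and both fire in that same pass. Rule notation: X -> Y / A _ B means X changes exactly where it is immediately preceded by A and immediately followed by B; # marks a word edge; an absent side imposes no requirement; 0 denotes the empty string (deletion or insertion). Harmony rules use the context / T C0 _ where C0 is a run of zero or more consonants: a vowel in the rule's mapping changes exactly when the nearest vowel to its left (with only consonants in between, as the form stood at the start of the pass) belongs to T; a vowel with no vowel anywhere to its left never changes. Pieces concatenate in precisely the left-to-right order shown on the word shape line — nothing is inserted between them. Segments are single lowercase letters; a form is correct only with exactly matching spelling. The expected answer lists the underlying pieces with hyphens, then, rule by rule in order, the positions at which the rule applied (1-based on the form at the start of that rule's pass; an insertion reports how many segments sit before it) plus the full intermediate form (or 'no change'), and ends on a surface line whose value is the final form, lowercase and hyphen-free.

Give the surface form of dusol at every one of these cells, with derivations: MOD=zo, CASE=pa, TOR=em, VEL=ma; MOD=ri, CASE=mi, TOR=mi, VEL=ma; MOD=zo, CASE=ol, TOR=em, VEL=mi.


cell MOD=zo, CASE=pa, TOR=em, VEL=ma:
underlying: ko-dusol-pan-ev-u
1. e -> o, i -> u / B C0 _: fires at position(s) 11: kodusolpanovu
2. 0 -> i / C _ C: inserts after position(s) 7: kodusolipanovu
surface: kodusolipanovu

cell MOD=ri, CASE=mi, TOR=mi, VEL=ma:
underlying: gva-dusol-fg-ev-a
1. e -> o, i -> u / B C0 _: fires at position(s) 11: gvadusolfgova
2. 0 -> i / C _ C: inserts after position(s) 1, 8, 9: givadusolifigova
surface: givadusolifigova

cell MOD=zo, CASE=ol, TOR=em, VEL=mi:
underlying: dt-dusol-pan-ap-u
1. e -> o, i -> u / B C0 _: no change
2. 0 -> i / C _ C: inserts after position(s) 1, 2, 7: ditidusolipanapu
surface: ditidusolipanapu


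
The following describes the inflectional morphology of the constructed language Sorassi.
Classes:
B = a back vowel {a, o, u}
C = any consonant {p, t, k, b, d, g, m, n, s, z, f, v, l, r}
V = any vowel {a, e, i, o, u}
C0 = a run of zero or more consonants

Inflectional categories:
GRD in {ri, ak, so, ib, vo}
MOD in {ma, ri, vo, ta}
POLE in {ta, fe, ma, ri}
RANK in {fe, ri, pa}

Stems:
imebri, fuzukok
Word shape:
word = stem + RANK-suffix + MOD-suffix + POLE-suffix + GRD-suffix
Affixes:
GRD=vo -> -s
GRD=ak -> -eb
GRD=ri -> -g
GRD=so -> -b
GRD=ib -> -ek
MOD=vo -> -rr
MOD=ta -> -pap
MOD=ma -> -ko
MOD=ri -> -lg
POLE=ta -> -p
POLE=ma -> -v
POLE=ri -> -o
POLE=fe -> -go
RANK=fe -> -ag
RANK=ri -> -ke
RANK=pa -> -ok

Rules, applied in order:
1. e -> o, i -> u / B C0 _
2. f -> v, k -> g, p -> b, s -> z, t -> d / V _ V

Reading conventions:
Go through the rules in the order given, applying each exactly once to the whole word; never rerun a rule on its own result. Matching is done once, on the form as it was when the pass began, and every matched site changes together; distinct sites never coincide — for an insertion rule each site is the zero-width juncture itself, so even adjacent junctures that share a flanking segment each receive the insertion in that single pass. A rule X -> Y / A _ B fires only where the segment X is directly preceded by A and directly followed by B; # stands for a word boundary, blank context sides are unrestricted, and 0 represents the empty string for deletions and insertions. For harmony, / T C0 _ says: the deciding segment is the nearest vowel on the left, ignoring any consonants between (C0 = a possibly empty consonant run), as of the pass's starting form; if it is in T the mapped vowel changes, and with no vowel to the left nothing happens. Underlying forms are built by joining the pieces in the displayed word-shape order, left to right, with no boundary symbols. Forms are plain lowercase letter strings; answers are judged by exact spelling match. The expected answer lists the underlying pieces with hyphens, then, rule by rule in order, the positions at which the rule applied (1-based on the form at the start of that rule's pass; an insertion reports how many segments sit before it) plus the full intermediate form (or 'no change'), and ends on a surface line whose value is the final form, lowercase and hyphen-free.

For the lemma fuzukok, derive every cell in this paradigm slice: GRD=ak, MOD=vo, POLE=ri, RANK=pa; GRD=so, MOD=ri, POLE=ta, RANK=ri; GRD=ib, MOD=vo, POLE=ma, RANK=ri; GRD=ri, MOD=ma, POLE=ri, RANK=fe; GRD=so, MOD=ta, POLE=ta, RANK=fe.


cell GRD=ak, MOD=vo, POLE=ri, RANK=pa:
underlying: fuzukok-ok-rr-o-eb
1. e -> o, i -> u / B C0 _: fires at position(s) 13: fuzukokokrroob
2. f -> v, k -> g, p -> b, s -> z, t -> d / V _ V: fires at position(s) 5, 7: fuzugogokrroob
surface: fuzugogokrroob

cell GRD=so, MOD=ri, POLE=ta, RANK=ri:
underlying: fuzukok-ke-lg-p-b
1. e -> o, i -> u / B C0 _: fires at position(s) 9: fuzukokkolgpb
2. f -> v, k -> g, p -> b, s -> z, t -> d / V _ V: fires at position(s) 5: fuzugokkolgpb
surface: fuzugokkolgpb

cell GRD=ib, MOD=vo, POLE=ma, RANK=ri:
underlying: fuzukok-ke-rr-v-ek
1. e -> o, i -> u / B C0 _: fires at position(s) 9: fuzukokkorrvek
2. f -> v, k -> g, p -> b, s -> z, t -> d / V _ V: fires at position(s) 5: fuzugokkorrvek
surface: fuzugokkorrvek

cell GRD=ri, MOD=ma, POLE=ri, RANK=fe:
underlying: fuzukok-ag-ko-o-g
1. e -> o, i -> u / B C0 _: no change
2. f -> v, k -> g, p -> b, s -> z, t -> d / V _ V: fires at position(s) 5, 7: fuzugogagkoog
surface: fuzugogagkoog

cell GRD=so, MOD=ta, POLE=ta, RANK=fe:
underlying: fuzukok-ag-pap-p-b
1. e -> o, i -> u / B C0 _: no change
2. f -> v, k -> g, p -> b, s -> z, t -> d / V _ V: fires at position(s) 5, 7: fuzugogagpappb
surface: fuzugogagpappb


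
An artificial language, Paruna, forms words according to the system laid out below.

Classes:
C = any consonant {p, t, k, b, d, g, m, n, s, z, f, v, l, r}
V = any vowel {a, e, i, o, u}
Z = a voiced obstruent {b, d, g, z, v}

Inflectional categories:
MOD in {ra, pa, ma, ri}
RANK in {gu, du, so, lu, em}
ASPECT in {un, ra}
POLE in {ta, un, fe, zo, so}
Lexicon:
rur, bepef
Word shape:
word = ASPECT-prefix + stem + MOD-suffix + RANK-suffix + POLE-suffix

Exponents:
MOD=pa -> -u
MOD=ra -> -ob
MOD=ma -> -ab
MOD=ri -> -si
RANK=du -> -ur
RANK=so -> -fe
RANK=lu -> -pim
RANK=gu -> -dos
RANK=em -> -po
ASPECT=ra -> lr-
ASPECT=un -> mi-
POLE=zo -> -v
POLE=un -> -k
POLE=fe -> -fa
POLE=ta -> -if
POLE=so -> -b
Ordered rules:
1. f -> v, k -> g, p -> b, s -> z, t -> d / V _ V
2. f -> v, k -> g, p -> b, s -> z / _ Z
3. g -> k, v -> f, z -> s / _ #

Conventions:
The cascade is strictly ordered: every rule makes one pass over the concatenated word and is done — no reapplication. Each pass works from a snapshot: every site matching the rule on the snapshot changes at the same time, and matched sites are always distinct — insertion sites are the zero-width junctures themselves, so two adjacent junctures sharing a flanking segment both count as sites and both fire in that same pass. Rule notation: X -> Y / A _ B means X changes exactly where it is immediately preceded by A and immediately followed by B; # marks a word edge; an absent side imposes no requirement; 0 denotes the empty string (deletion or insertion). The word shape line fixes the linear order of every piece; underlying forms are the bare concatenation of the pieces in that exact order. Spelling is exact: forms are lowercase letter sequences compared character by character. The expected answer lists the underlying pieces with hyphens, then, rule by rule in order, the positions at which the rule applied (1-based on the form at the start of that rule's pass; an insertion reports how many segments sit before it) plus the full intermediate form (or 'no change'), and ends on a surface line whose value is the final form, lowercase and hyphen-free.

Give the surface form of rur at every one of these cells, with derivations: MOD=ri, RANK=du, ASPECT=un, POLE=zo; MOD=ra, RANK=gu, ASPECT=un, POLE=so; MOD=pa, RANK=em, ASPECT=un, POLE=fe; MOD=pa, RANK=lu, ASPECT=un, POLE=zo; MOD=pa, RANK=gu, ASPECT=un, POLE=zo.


cell MOD=ri, RANK=du, ASPECT=un, POLE=zo:
underlying: mi-rur-si-ur-v
1. f -> v, k -> g, p -> b, s -> z, t -> d / V _ V: no change
2. f -> v, k -> g, p -> b, s -> z / _ Z: no change
3. g -> k, v -> f, z -> s / _ #: fires at position(s) 10: mirursiurf
surface: mirursiurf

cell MOD=ra, RANK=gu, ASPECT=un, POLE=so:
underlying: mi-rur-ob-dos-b
1. f -> v, k -> g, p -> b, s -> z, t -> d / V _ V: no change
2. f -> v, k -> g, p -> b, s -> z / _ Z: fires at position(s) 10: mirurobdozb
3. g -> k, v -> f, z -> s / _ #: no change
surface: mirurobdozb

cell MOD=pa, RANK=em, ASPECT=un, POLE=fe:
underlying: mi-rur-u-po-fa
1. f -> v, k -> g, p -> b, s -> z, t -> d / V _ V: fires at position(s) 7, 9: mirurubova
2. f -> v, k -> g, p -> b, s -> z / _ Z: no change
3. g -> k, v -> f, z -> s / _ #: no change
surface: mirurubova

cell MOD=pa, RANK=lu, ASPECT=un, POLE=zo:
underlying: mi-rur-u-pim-v
1. f -> v, k -> g, p -> b, s -> z, t -> d / V _ V: fires at position(s) 7: mirurubimv
2. f -> v, k -> g, p -> b, s -> z / _ Z: no change
3. g -> k, v -> f, z -> s / _ #: fires at position(s) 10: mirurubimf
surface: mirurubimf

cell MOD=pa, RANK=gu, ASPECT=un, POLE=zo:
underlying: mi-rur-u-dos-v
1. f -> v, k -> g, p -> b, s -> z, t -> d / V _ V: no change
2. f -> v, k -> g, p -> b, s -> z / _ Z: fires at position(s) 9: mirurudozv
3. g -> k, v -> f, z -> s / _ #: fires at position(s) 10: mirurudozf
surface: mirurudozf


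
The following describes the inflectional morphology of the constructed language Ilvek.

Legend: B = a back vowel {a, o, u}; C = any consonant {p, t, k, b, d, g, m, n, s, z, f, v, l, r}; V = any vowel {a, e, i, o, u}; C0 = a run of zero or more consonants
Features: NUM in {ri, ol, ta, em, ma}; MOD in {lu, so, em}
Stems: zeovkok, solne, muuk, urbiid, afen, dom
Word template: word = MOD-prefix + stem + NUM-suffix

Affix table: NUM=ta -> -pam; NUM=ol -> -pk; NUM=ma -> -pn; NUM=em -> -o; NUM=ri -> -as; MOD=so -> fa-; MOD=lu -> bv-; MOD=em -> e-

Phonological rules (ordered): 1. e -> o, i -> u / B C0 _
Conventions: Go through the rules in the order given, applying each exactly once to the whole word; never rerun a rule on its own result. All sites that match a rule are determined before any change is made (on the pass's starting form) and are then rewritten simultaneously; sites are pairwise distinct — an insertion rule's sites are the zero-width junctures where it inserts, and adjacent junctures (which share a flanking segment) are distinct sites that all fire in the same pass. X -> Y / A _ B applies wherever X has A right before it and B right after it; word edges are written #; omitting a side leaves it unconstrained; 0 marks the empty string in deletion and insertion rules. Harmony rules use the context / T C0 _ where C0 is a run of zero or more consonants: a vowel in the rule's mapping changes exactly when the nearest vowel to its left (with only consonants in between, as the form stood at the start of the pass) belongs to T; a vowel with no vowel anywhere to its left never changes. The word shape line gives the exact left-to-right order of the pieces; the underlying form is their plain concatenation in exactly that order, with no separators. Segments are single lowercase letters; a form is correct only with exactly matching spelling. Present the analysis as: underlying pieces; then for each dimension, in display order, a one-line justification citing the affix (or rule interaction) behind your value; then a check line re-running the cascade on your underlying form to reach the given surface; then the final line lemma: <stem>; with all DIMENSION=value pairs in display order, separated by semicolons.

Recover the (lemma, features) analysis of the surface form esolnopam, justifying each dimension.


underlying: e-solne-pam
NUM=ta - signalled by the affix -pam
MOD=em - signalled by the affix e-
check: esolnepam -> esolnopam
lemma: solne; NUM=ta; MOD=em


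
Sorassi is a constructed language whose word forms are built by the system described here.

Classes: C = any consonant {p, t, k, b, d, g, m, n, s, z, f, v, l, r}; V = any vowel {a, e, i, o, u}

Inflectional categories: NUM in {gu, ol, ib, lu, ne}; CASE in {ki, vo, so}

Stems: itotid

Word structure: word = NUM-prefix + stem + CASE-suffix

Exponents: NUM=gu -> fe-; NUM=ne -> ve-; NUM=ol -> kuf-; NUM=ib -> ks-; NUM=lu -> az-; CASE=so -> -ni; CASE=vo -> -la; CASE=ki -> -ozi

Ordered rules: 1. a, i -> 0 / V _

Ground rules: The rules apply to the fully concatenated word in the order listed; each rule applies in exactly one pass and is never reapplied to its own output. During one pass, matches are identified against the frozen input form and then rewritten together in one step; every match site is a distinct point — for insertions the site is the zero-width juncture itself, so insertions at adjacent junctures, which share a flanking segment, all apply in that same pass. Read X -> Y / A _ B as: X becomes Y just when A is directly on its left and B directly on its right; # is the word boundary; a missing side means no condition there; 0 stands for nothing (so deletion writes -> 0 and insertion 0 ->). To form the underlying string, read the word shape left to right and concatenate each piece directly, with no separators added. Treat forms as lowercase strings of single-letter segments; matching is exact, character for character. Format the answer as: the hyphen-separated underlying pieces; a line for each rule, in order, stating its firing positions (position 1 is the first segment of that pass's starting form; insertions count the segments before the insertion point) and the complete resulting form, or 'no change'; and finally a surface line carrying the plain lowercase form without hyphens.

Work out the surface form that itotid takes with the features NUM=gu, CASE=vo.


underlying: fe-itotid-la
1. a, i -> 0 / V _: fires at position(s) 3: fetotidla
surface: fetotidla


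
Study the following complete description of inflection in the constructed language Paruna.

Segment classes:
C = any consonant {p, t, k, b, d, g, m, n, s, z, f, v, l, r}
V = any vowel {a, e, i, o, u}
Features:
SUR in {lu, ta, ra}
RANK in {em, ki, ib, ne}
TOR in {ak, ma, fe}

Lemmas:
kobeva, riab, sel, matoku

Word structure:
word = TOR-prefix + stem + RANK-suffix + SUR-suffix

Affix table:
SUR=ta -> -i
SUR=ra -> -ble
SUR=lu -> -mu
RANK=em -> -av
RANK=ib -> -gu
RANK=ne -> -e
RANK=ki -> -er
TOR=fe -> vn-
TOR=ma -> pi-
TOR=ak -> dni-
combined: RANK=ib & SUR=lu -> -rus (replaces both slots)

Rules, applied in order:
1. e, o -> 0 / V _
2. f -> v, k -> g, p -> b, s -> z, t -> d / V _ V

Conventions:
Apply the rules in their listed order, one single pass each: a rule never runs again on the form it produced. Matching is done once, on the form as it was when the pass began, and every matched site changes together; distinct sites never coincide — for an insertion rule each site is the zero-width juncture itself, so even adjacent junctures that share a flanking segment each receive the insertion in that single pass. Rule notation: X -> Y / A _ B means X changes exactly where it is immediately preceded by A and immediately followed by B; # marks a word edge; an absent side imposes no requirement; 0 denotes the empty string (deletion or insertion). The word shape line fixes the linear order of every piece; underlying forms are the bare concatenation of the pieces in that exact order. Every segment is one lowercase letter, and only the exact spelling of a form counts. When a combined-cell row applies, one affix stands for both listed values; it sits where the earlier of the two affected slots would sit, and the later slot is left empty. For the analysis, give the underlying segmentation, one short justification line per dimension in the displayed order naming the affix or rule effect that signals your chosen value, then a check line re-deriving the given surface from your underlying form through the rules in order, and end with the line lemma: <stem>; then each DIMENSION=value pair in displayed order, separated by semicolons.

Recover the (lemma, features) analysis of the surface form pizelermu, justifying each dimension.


underlying: pi-sel-er-mu
SUR=lu - signalled by the affix -mu
RANK=ki - signalled by the affix -er
TOR=ma - signalled by the affix pi-
check: piselermu -> piselermu -> pizelermu
lemma: sel; SUR=lu; RANK=ki; TOR=ma


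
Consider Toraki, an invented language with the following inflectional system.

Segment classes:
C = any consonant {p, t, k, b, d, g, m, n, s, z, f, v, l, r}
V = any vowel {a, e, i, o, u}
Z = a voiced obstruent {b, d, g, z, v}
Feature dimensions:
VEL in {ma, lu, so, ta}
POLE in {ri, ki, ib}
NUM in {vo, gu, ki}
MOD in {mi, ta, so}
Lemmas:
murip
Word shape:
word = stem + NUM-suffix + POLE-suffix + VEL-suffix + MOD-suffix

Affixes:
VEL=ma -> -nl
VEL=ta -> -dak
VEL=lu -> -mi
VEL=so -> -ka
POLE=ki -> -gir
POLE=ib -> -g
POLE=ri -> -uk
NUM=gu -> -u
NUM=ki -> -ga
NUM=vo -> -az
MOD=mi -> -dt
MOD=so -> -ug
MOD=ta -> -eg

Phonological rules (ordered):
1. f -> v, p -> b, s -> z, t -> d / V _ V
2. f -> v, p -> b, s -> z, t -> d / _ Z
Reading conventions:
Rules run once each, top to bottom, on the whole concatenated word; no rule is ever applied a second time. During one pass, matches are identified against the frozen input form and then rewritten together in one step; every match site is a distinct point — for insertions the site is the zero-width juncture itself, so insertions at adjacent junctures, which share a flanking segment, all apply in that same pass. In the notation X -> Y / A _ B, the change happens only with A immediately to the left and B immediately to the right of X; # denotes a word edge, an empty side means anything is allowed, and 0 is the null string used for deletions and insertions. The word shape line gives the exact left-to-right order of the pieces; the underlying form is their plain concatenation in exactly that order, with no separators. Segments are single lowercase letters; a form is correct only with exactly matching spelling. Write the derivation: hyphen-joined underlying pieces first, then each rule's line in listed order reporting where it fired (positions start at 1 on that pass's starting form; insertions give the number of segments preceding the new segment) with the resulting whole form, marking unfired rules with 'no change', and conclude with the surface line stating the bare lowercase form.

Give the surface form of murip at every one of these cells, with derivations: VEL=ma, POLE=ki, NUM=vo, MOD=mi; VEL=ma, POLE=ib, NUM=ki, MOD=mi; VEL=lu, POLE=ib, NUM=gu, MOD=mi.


cell VEL=ma, POLE=ki, NUM=vo, MOD=mi:
underlying: murip-az-gir-nl-dt
1. f -> v, p -> b, s -> z, t -> d / V _ V: fires at position(s) 5: muribazgirnldt
2. f -> v, p -> b, s -> z, t -> d / _ Z: no change
surface: muribazgirnldt

cell VEL=ma, POLE=ib, NUM=ki, MOD=mi:
underlying: murip-ga-g-nl-dt
1. f -> v, p -> b, s -> z, t -> d / V _ V: no change
2. f -> v, p -> b, s -> z, t -> d / _ Z: fires at position(s) 5: muribgagnldt
surface: muribgagnldt

cell VEL=lu, POLE=ib, NUM=gu, MOD=mi:
underlying: murip-u-g-mi-dt
1. f -> v, p -> b, s -> z, t -> d / V _ V: fires at position(s) 5: muribugmidt
2. f -> v, p -> b, s -> z, t -> d / _ Z: no change
surface: muribugmidt


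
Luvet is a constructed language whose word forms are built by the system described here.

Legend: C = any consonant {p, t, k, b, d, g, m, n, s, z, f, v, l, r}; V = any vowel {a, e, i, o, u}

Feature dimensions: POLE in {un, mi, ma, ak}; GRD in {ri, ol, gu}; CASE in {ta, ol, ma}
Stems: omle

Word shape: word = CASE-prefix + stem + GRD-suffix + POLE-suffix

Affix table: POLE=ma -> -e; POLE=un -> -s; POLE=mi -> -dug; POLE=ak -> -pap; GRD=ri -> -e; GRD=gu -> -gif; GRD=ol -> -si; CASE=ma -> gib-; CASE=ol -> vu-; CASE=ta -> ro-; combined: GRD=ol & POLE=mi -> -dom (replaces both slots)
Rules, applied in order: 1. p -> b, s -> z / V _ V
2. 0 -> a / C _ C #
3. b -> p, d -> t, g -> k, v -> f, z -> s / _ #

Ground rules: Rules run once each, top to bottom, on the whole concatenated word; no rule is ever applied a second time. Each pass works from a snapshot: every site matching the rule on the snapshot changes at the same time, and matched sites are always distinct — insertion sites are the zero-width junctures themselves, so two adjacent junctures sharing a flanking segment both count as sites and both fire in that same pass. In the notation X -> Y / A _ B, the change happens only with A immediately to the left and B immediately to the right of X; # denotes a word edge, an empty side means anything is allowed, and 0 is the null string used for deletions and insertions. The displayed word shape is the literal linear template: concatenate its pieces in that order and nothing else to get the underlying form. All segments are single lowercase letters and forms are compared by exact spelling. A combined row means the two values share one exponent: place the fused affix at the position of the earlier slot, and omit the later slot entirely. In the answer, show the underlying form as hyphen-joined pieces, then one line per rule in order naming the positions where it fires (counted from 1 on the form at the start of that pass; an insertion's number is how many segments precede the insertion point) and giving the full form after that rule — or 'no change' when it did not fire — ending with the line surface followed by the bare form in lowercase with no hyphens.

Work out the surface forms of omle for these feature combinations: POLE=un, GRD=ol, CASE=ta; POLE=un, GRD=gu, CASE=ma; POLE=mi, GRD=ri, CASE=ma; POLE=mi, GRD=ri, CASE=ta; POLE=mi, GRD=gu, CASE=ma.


cell POLE=un, GRD=ol, CASE=ta:
underlying: ro-omle-si-s
1. p -> b, s -> z / V _ V: fires at position(s) 7: roomlezis
2. 0 -> a / C _ C #: no change
3. b -> p, d -> t, g -> k, v -> f, z -> s / _ #: no change
surface: roomlezis

cell POLE=un, GRD=gu, CASE=ma:
underlying: gib-omle-gif-s
1. p -> b, s -> z / V _ V: no change
2. 0 -> a / C _ C #: inserts after position(s) 10: gibomlegifas
3. b -> p, d -> t, g -> k, v -> f, z -> s / _ #: no change
surface: gibomlegifas

cell POLE=mi, GRD=ri, CASE=ma:
underlying: gib-omle-e-dug
1. p -> b, s -> z / V _ V: no change
2. 0 -> a / C _ C #: no change
3. b -> p, d -> t, g -> k, v -> f, z -> s / _ #: fires at position(s) 11: gibomleeduk
surface: gibomleeduk

cell POLE=mi, GRD=ri, CASE=ta:
underlying: ro-omle-e-dug
1. p -> b, s -> z / V _ V: no change
2. 0 -> a / C _ C #: no change
3. b -> p, d -> t, g -> k, v -> f, z -> s / _ #: fires at position(s) 10: roomleeduk
surface: roomleeduk

cell POLE=mi, GRD=gu, CASE=ma:
underlying: gib-omle-gif-dug
1. p -> b, s -> z / V _ V: no change
2. 0 -> a / C _ C #: no change
3. b -> p, d -> t, g -> k, v -> f, z -> s / _ #: fires at position(s) 13: gibomlegifduk
surface: gibomlegifduk


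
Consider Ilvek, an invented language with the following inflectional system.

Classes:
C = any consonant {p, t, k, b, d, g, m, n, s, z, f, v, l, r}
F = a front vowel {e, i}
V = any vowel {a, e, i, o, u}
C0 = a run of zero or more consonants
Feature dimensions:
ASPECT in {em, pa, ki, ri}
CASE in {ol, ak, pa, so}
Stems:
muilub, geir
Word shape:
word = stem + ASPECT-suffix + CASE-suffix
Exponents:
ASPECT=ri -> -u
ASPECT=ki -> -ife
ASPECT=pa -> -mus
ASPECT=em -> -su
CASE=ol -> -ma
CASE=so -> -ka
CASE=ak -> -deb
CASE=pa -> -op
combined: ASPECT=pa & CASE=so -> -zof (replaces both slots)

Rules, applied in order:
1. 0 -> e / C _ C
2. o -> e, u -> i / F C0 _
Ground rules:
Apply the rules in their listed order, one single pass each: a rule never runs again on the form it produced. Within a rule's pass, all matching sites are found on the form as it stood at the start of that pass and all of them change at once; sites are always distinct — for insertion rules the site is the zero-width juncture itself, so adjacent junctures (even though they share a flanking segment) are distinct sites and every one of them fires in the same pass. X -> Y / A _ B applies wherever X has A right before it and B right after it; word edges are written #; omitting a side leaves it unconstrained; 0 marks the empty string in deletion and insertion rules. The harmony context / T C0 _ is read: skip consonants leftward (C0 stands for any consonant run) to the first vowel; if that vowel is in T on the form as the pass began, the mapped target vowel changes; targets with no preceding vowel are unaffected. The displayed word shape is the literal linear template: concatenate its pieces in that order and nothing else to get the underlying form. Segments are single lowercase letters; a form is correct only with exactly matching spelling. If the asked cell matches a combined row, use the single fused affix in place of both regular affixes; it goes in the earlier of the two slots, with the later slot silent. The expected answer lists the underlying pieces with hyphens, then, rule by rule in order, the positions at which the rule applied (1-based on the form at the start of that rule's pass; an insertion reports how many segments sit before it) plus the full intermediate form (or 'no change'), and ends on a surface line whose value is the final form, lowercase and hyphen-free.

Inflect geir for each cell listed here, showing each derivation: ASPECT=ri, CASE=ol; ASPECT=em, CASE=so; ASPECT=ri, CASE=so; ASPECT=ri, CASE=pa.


cell ASPECT=ri, CASE=ol:
underlying: geir-u-ma
1. 0 -> e / C _ C: no change
2. o -> e, u -> i / F C0 _: fires at position(s) 5: geirima
surface: geirima

cell ASPECT=em, CASE=so:
underlying: geir-su-ka
1. 0 -> e / C _ C: inserts after position(s) 4: geiresuka
2. o -> e, u -> i / F C0 _: fires at position(s) 7: geiresika
surface: geiresika

cell ASPECT=ri, CASE=so:
underlying: geir-u-ka
1. 0 -> e / C _ C: no change
2. o -> e, u -> i / F C0 _: fires at position(s) 5: geirika
surface: geirika

cell ASPECT=ri, CASE=pa:
underlying: geir-u-op
1. 0 -> e / C _ C: no change
2. o -> e, u -> i / F C0 _: fires at position(s) 5: geiriop
surface: geiriop
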